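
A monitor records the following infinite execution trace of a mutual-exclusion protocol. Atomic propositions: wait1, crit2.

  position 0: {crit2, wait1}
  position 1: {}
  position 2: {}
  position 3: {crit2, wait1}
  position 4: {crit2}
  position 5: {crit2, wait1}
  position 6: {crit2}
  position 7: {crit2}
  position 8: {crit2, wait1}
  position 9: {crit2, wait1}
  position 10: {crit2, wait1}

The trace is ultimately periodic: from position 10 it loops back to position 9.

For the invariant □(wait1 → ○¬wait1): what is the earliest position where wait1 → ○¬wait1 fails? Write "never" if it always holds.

8

Check wait1 → ○¬wait1 at each position in order: 0 ✓, 1 ✓, 2 ✓, 3 ✓, 4 ✓, 5 ✓, 6 ✓, 7 ✓.
At position 8 the labels are {crit2, wait1} and the next position 9 has {crit2, wait1}, so wait1 → ○¬wait1 is false there. This is the first violation.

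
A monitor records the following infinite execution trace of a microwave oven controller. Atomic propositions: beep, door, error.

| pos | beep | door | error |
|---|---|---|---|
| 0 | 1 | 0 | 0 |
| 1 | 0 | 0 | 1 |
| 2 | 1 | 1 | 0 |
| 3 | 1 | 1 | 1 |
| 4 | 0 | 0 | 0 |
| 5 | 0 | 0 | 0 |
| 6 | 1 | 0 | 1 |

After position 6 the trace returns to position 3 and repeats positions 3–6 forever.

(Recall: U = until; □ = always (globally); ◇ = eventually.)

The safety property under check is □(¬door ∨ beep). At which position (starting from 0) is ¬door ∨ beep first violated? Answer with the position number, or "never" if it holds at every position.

never

¬door ∨ beep holds at every position 0..6, and those are all the positions the trace ever visits, so the invariant □(¬door ∨ beep) is never violated.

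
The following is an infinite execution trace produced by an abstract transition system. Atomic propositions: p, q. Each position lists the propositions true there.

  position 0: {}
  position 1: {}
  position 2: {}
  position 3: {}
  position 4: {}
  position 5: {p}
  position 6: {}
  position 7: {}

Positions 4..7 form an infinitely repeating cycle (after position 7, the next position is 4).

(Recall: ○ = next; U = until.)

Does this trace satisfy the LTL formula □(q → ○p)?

q → ○p holds at every position 0..7, and those are all positions ever visited, so □(q → ○p) holds.

Satisfied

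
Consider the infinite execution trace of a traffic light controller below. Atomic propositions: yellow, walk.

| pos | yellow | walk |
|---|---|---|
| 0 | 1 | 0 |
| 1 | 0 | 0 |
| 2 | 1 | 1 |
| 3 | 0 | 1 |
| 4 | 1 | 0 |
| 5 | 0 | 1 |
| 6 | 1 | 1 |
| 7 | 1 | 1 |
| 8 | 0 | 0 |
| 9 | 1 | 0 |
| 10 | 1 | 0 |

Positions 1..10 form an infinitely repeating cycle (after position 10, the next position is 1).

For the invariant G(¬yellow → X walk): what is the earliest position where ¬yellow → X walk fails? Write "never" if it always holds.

3

Check ¬yellow → X walk at each position in order: 0 ✓, 1 ✓, 2 ✓.
At position 3 the labels are {walk} and the next position 4 has {yellow}, so ¬yellow → X walk is false there. This is the first violation.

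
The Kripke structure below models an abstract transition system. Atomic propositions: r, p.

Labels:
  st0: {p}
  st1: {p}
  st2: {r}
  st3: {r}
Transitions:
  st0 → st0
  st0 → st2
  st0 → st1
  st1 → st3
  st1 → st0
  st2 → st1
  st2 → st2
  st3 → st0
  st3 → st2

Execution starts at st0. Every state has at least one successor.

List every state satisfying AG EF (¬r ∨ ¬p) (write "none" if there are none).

{st0, st1, st2, st3}

States satisfying EF (¬r ∨ ¬p): {st0, st1, st2, st3}.
States satisfying AG EF (¬r ∨ ¬p): {st0, st1, st2, st3}.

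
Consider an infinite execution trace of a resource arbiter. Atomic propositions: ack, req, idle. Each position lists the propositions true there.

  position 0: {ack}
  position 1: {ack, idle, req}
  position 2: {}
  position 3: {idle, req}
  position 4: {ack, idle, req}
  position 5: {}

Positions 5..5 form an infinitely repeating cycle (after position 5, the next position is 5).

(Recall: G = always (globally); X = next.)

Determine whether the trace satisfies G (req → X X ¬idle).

req → X X ¬idle must hold at every position from 0 onward. It fails at position 1, so G (req → X X ¬idle) is false.
Positions where req holds: 1, 3, 4.
Check X X ¬idle at each: 1→fails, 3→ok, 4→ok.

No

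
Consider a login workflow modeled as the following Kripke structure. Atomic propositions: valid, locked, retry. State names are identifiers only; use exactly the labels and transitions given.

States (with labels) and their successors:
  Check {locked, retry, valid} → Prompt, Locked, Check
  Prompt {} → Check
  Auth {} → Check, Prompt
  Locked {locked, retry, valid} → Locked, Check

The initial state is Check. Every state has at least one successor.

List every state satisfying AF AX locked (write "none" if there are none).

States satisfying AX locked: {Prompt, Locked}.
States satisfying AF AX locked: {Prompt, Locked}.

{Prompt, Locked}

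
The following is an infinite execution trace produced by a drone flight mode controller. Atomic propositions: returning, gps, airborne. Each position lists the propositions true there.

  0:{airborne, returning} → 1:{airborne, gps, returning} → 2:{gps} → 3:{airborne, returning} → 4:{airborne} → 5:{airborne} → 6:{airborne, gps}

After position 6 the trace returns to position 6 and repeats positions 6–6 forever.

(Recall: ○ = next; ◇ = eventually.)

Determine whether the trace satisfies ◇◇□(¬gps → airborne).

Satisfied

◇□(¬gps → airborne) holds at position 0, which is reachable from 0, so ◇◇□(¬gps → airborne) holds.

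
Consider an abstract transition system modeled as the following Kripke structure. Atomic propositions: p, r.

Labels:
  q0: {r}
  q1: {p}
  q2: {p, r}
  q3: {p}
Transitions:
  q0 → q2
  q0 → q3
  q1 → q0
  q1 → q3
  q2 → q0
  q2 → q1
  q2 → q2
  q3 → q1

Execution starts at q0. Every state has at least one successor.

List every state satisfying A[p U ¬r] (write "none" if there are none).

{q1, q3}

States satisfying p: {q1, q2, q3}.
States satisfying ¬r: {q1, q3}.
States satisfying A[p U ¬r]: {q1, q3}.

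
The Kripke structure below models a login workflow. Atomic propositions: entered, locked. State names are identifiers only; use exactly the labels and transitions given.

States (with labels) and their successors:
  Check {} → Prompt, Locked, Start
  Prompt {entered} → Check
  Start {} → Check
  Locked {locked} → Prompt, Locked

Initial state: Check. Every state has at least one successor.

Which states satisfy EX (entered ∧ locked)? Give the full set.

none

States satisfying entered ∧ locked: ∅.
States satisfying EX (entered ∧ locked): ∅.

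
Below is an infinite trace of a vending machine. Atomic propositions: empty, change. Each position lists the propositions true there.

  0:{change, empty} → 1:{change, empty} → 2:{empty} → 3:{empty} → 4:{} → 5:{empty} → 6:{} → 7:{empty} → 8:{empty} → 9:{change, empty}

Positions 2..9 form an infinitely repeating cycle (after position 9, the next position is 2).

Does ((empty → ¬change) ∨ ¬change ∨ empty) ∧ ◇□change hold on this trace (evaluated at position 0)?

□change is false at every position 0..9, so it never becomes true and ◇□change fails.
At position 0: (empty → ¬change) ∨ ¬change ∨ empty is true; ◇□change is false; so ((empty → ¬change) ∨ ¬change ∨ empty) ∧ ◇□change is false.

Does not hold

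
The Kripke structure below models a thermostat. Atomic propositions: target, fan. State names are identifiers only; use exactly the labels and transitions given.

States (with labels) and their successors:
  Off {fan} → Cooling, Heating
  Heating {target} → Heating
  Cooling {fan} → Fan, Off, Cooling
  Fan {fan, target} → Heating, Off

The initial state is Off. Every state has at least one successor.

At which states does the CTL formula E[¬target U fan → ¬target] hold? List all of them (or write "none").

{Off, Heating, Cooling}

States satisfying ¬target: {Off, Cooling}.
States satisfying fan → ¬target: {Off, Heating, Cooling}.
States satisfying E[¬target U fan → ¬target]: {Off, Heating, Cooling}.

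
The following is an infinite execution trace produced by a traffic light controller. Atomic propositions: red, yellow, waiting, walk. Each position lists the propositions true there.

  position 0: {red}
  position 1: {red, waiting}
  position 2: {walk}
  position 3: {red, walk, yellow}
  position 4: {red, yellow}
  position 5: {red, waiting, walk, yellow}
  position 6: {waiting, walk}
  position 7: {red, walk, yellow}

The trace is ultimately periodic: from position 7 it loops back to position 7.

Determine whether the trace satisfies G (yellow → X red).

yellow → X red must hold at every position from 0 onward. It fails at position 5, so G (yellow → X red) is false.
Positions where yellow holds: 3, 4, 5, 7.
Check X red at each: 3→ok, 4→ok, 5→fails, 7→ok.

Does not hold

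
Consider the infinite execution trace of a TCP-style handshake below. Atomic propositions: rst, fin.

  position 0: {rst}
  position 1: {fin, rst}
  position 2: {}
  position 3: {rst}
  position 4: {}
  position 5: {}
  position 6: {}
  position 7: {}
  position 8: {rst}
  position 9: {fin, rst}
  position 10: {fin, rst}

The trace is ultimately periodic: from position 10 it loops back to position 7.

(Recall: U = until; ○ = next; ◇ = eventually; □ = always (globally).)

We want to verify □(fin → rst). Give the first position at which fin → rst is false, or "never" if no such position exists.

never

fin → rst holds at every position 0..10, and those are all the positions the trace ever visits, so the invariant □(fin → rst) is never violated.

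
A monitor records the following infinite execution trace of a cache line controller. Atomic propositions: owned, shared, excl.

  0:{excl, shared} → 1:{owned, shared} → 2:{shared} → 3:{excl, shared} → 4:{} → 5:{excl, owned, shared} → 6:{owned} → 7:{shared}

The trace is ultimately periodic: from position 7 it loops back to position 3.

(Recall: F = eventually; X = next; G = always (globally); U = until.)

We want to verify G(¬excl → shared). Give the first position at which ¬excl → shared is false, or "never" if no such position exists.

Check ¬excl → shared at each position in order: 0 ✓, 1 ✓, 2 ✓, 3 ✓.
At position 4 the labels are {}, so ¬excl → shared is false there. This is the first violation.

4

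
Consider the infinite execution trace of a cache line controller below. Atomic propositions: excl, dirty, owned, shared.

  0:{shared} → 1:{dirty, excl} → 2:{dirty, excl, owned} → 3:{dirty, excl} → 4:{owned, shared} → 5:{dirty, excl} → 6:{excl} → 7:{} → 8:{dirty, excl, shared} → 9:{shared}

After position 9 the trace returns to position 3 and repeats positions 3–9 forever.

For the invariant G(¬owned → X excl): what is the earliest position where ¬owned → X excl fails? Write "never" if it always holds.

3

Check ¬owned → X excl at each position in order: 0 ✓, 1 ✓, 2 ✓.
At position 3 the labels are {dirty, excl} and the next position 4 has {owned, shared}, so ¬owned → X excl is false there. This is the first violation.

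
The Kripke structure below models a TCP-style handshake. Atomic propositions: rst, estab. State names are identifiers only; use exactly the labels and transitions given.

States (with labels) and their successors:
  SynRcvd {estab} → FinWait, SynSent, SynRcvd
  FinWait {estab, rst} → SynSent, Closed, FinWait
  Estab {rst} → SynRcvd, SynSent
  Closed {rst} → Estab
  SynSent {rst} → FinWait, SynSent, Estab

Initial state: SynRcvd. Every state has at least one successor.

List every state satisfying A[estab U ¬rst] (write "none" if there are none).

{SynRcvd}

States satisfying estab: {SynRcvd, FinWait}.
States satisfying ¬rst: {SynRcvd}.
States satisfying A[estab U ¬rst]: {SynRcvd}.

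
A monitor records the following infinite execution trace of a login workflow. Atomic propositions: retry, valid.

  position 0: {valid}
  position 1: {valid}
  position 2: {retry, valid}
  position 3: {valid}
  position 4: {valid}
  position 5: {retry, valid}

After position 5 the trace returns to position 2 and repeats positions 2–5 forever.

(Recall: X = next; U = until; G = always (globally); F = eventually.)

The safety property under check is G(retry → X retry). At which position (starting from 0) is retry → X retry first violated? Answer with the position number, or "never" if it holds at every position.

2

Check retry → X retry at each position in order: 0 ✓, 1 ✓.
At position 2 the labels are {retry, valid} and the next position 3 has {valid}, so retry → X retry is false there. This is the first violation.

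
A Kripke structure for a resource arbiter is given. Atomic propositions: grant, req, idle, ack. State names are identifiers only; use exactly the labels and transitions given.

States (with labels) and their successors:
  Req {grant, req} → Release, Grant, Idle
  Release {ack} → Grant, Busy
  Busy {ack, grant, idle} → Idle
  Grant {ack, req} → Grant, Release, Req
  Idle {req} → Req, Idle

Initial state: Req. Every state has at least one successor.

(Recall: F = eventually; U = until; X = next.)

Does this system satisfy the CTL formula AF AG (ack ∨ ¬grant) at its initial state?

States satisfying AG (ack ∨ ¬grant): ∅.
States satisfying AF AG (ack ∨ ¬grant): ∅.
There is a path from Req along which AG (ack ∨ ¬grant) never holds.
Req ∉ Sat(AF AG (ack ∨ ¬grant)).

Violated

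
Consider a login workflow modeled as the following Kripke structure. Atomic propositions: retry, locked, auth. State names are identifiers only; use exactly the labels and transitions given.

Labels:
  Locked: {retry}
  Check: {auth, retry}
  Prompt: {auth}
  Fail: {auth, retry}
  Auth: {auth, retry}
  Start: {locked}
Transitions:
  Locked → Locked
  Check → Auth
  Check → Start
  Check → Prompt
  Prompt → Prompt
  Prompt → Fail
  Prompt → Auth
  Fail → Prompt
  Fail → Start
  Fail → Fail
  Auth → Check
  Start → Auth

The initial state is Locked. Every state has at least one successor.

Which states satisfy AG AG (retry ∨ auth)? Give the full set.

States satisfying AG (retry ∨ auth): {Locked}.
States satisfying AG AG (retry ∨ auth): {Locked}.

{Locked}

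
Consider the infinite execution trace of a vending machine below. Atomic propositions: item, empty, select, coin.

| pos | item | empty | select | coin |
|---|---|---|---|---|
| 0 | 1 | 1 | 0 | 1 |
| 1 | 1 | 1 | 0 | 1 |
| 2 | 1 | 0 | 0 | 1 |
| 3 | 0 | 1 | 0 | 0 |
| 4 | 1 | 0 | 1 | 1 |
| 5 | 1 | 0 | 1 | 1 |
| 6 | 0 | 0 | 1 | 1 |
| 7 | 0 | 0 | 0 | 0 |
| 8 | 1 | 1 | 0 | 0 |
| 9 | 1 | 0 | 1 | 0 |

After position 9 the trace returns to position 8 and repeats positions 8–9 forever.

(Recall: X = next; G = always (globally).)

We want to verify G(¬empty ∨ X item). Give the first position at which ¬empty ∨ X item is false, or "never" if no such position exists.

¬empty ∨ X item holds at every position 0..9, and those are all the positions the trace ever visits, so the invariant G(¬empty ∨ X item) is never violated.

never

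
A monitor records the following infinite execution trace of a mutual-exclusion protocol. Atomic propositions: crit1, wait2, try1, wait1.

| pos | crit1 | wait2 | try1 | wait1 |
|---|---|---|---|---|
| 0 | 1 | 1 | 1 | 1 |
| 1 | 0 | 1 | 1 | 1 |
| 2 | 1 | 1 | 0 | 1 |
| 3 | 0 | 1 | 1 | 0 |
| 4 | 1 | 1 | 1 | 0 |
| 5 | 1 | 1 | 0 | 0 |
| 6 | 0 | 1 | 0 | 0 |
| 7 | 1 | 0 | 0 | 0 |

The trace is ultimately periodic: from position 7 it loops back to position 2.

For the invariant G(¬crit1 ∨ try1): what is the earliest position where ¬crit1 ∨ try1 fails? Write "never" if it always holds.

2

Check ¬crit1 ∨ try1 at each position in order: 0 ✓, 1 ✓.
At position 2 the labels are {crit1, wait1, wait2}, so ¬crit1 ∨ try1 is false there. This is the first violation.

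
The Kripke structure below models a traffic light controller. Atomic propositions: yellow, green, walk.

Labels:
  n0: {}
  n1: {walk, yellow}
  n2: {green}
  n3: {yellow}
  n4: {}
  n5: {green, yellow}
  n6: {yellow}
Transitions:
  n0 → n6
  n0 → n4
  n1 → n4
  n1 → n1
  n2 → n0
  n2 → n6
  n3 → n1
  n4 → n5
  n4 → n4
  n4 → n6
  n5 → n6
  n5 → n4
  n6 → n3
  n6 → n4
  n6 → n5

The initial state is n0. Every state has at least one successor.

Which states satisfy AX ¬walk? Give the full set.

{n0, n2, n4, n5, n6}

States satisfying ¬walk: {n0, n2, n3, n4, n5, n6}.
States satisfying AX ¬walk: {n0, n2, n4, n5, n6}.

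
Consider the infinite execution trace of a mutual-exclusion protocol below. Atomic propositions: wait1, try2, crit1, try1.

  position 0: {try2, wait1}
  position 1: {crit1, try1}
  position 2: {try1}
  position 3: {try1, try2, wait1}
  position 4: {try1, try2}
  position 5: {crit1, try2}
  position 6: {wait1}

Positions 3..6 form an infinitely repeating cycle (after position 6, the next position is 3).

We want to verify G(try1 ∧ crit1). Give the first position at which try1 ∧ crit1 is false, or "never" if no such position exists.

At position 0 the labels are {try2, wait1}, so try1 ∧ crit1 is false there. This is the first violation.

0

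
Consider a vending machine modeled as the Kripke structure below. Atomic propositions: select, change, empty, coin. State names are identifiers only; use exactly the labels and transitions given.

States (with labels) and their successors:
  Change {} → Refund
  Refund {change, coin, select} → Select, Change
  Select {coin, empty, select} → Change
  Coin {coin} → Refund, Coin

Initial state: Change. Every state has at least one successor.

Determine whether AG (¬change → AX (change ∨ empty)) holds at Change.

Violated

States satisfying ¬change → AX (change ∨ empty): {Change, Refund}.
States satisfying AG (¬change → AX (change ∨ empty)): ∅.
Select is reachable from Change and violates ¬change → AX (change ∨ empty), so AG fails at Change.
Change ∉ Sat(AG (¬change → AX (change ∨ empty))).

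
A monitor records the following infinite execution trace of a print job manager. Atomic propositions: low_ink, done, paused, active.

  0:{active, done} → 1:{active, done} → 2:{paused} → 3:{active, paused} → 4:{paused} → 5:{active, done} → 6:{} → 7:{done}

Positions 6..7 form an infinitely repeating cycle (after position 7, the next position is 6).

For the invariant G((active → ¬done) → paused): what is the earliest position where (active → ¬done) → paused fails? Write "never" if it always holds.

Check (active → ¬done) → paused at each position in order: 0 ✓, 1 ✓, 2 ✓, 3 ✓, 4 ✓, 5 ✓.
At position 6 the labels are {}, so (active → ¬done) → paused is false there. This is the first violation.

6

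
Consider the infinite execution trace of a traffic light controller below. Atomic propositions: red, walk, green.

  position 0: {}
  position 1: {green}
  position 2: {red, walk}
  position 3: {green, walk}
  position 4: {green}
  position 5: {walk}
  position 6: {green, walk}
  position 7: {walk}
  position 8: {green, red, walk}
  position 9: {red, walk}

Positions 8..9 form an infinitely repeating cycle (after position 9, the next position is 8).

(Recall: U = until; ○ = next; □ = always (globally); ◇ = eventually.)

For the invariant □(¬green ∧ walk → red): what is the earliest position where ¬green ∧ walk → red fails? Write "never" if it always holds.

5

Check ¬green ∧ walk → red at each position in order: 0 ✓, 1 ✓, 2 ✓, 3 ✓, 4 ✓.
At position 5 the labels are {walk}, so ¬green ∧ walk → red is false there. This is the first violation.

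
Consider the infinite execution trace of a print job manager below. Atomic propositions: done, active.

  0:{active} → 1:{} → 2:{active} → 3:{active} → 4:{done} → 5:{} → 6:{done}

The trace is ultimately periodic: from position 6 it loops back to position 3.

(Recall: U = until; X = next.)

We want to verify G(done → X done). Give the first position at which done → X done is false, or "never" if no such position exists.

Check done → X done at each position in order: 0 ✓, 1 ✓, 2 ✓, 3 ✓.
At position 4 the labels are {done} and the next position 5 has {}, so done → X done is false there. This is the first violation.

4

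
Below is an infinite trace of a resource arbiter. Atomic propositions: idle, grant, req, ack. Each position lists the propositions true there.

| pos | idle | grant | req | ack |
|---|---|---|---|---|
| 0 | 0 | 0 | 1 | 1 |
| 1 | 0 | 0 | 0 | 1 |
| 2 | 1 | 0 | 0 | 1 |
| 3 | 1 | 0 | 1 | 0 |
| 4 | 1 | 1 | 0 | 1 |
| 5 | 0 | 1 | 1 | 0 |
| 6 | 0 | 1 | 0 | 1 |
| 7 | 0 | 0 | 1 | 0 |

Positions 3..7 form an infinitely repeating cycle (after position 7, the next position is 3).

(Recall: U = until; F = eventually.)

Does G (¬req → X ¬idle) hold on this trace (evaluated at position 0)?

¬req → X ¬idle must hold at every position from 0 onward. It fails at position 1, so G (¬req → X ¬idle) is false.
Positions where ¬req holds: 1, 2, 4, 6.
Check X ¬idle at each: 1→fails, 2→fails, 4→ok, 6→ok.

Does not hold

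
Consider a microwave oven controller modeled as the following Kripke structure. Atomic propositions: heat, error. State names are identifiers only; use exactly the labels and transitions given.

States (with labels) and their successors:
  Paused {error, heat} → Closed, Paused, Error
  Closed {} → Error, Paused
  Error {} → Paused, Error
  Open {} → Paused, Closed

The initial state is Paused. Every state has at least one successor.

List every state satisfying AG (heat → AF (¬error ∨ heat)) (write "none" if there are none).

States satisfying heat → AF (¬error ∨ heat): {Paused, Closed, Error, Open}.
States satisfying AG (heat → AF (¬error ∨ heat)): {Paused, Closed, Error, Open}.

{Paused, Closed, Error, Open}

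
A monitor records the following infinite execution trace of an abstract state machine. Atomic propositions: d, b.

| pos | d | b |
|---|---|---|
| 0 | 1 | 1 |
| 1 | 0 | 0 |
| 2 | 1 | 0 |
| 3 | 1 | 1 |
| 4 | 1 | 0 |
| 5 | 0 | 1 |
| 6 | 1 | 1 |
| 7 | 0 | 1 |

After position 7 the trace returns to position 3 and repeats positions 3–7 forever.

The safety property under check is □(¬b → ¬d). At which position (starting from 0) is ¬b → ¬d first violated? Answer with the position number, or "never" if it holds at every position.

2

Check ¬b → ¬d at each position in order: 0 ✓, 1 ✓.
At position 2 the labels are {d}, so ¬b → ¬d is false there. This is the first violation.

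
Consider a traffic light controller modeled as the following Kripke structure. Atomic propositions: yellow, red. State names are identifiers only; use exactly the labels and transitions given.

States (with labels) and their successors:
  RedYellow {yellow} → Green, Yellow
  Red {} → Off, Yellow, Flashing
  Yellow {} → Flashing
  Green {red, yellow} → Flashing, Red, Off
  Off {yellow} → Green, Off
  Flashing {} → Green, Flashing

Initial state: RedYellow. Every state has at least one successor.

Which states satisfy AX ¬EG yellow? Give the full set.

States satisfying ¬EG yellow: {Red, Yellow, Flashing}.
States satisfying AX ¬EG yellow: {Yellow}.

{Yellow}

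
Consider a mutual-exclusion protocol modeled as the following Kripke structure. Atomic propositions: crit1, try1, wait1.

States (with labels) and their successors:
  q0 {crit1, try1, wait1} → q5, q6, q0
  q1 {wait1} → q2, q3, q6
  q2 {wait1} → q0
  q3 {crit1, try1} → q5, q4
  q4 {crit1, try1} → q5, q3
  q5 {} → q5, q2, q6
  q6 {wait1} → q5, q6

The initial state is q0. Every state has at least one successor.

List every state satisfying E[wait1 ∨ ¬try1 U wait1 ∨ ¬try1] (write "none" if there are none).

{q0, q1, q2, q5, q6}

States satisfying wait1 ∨ ¬try1: {q0, q1, q2, q5, q6}.
States satisfying E[wait1 ∨ ¬try1 U wait1 ∨ ¬try1]: {q0, q1, q2, q5, q6}.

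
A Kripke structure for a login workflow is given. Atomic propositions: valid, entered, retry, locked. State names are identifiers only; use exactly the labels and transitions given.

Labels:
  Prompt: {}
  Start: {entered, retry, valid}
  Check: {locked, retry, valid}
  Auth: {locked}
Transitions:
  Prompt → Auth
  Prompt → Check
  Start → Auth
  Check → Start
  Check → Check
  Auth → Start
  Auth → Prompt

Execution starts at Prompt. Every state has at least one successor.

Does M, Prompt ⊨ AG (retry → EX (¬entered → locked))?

States satisfying retry → EX (¬entered → locked): {Prompt, Start, Check, Auth}.
States satisfying AG (retry → EX (¬entered → locked)): {Prompt, Start, Check, Auth}.
Every state reachable from Prompt satisfies retry → EX (¬entered → locked).
Prompt ∈ Sat(AG (retry → EX (¬entered → locked))).

Holds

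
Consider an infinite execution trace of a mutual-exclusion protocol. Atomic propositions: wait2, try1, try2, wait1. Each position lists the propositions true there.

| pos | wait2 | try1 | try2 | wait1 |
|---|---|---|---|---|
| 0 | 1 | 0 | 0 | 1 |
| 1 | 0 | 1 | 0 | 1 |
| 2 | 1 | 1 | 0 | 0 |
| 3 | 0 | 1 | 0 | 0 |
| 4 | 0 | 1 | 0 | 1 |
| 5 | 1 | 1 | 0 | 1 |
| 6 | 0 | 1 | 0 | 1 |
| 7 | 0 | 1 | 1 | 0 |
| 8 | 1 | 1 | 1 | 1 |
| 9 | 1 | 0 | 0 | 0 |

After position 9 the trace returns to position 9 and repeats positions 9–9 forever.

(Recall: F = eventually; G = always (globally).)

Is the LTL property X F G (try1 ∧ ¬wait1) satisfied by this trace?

No

The position after 0 is 1; F G (try1 ∧ ¬wait1) is false there.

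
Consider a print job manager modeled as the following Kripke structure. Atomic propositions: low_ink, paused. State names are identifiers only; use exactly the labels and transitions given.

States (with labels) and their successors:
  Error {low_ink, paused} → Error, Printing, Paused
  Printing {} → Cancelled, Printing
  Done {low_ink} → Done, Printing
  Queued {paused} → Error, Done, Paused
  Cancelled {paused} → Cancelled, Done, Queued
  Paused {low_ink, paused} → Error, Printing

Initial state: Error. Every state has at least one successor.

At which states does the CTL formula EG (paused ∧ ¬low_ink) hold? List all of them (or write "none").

{Cancelled}

States satisfying paused ∧ ¬low_ink: {Queued, Cancelled}.
States satisfying EG (paused ∧ ¬low_ink): {Cancelled}.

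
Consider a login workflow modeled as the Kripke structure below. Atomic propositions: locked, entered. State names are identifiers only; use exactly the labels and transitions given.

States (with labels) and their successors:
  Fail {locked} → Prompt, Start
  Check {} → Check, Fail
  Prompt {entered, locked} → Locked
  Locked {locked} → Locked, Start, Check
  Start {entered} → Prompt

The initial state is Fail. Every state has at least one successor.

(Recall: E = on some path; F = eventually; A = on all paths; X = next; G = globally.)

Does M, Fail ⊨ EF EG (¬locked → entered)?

States satisfying EG (¬locked → entered): {Fail, Prompt, Locked, Start}.
States satisfying EF EG (¬locked → entered): {Fail, Check, Prompt, Locked, Start}.
Some path from Fail reaches a state where EG (¬locked → entered) holds.
Fail ∈ Sat(EF EG (¬locked → entered)).

Satisfied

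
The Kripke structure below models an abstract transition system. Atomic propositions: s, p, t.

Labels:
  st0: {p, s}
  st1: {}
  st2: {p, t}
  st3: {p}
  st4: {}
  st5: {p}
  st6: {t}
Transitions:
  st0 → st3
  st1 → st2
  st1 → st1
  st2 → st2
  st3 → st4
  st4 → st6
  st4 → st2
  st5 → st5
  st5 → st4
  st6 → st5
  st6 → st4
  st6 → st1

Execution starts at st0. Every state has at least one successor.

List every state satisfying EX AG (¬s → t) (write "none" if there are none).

States satisfying AG (¬s → t): {st2}.
States satisfying EX AG (¬s → t): {st1, st2, st4}.

{st1, st2, st4}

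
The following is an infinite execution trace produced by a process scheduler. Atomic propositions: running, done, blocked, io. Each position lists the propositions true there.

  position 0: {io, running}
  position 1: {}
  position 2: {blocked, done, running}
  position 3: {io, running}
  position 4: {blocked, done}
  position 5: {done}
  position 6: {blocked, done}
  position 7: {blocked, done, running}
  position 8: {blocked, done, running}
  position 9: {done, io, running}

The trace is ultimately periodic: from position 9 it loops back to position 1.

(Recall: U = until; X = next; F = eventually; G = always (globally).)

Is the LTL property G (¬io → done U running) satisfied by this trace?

Does not hold

¬io → done U running must hold at every position from 0 onward. It fails at position 1, so G (¬io → done U running) is false.
Positions where ¬io holds: 1, 2, 4, 5, 6, 7, 8.
Check done U running at each: 1→fails, 2→ok, 4→ok, 5→ok, 6→ok, 7→ok, 8→ok.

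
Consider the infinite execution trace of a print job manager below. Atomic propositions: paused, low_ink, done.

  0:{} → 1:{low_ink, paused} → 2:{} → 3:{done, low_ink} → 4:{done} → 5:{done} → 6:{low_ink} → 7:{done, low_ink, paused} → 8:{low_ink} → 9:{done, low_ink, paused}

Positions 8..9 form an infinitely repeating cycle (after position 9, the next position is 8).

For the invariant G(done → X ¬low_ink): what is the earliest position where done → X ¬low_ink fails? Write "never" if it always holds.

Check done → X ¬low_ink at each position in order: 0 ✓, 1 ✓, 2 ✓, 3 ✓, 4 ✓.
At position 5 the labels are {done} and the next position 6 has {low_ink}, so done → X ¬low_ink is false there. This is the first violation.

5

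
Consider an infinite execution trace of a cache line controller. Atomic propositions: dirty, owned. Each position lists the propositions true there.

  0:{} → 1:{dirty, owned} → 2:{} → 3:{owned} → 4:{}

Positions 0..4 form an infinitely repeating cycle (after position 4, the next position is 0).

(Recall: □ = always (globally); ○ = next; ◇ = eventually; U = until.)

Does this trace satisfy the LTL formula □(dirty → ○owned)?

Does not hold

dirty → ○owned must hold at every position from 0 onward. It fails at position 1, so □(dirty → ○owned) is false.
Positions where dirty holds: 1.
Check ○owned at each: 1→fails.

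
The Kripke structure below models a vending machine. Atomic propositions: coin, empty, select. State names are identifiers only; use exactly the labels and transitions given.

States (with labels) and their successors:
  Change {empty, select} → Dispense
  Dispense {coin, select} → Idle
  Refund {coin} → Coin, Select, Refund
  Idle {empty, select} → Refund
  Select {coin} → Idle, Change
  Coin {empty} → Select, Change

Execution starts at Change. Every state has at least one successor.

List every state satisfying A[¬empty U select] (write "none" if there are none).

States satisfying ¬empty: {Dispense, Refund, Select}.
States satisfying select: {Change, Dispense, Idle}.
States satisfying A[¬empty U select]: {Change, Dispense, Idle, Select}.

{Change, Dispense, Idle, Select}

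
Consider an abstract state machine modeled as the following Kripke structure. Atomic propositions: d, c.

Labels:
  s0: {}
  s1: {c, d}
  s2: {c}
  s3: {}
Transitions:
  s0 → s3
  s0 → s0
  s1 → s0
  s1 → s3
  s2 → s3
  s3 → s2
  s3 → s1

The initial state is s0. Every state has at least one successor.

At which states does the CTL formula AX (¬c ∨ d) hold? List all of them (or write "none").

{s0, s1, s2}

States satisfying ¬c ∨ d: {s0, s1, s3}.
States satisfying AX (¬c ∨ d): {s0, s1, s2}.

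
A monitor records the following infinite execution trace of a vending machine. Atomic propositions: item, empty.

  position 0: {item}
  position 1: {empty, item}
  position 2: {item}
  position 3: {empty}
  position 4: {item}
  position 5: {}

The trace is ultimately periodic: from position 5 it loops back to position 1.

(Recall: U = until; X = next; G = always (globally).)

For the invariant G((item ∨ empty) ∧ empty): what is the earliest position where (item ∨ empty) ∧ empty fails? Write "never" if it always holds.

At position 0 the labels are {item}, so (item ∨ empty) ∧ empty is false there. This is the first violation.

0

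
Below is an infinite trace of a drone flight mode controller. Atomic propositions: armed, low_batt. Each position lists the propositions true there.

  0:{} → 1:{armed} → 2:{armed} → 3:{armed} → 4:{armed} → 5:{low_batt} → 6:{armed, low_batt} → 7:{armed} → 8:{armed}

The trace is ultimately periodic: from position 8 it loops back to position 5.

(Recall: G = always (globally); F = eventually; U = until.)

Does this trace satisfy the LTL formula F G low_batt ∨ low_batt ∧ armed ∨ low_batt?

G low_batt is false at every position 0..8, so it never becomes true and F G low_batt fails.
At position 0: F G low_batt is false; low_batt ∧ armed ∨ low_batt is false; so F G low_batt ∨ low_batt ∧ armed ∨ low_batt is false.

Violated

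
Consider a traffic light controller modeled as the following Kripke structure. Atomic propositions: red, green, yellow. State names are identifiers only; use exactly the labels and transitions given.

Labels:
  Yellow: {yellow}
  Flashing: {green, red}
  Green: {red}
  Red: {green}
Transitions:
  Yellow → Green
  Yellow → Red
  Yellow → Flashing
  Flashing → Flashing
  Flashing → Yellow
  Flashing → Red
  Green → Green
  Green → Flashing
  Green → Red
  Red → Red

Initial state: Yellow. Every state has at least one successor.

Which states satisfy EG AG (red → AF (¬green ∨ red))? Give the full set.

States satisfying AG (red → AF (¬green ∨ red)): {Yellow, Flashing, Green, Red}.
States satisfying EG AG (red → AF (¬green ∨ red)): {Yellow, Flashing, Green, Red}.

{Yellow, Flashing, Green, Red}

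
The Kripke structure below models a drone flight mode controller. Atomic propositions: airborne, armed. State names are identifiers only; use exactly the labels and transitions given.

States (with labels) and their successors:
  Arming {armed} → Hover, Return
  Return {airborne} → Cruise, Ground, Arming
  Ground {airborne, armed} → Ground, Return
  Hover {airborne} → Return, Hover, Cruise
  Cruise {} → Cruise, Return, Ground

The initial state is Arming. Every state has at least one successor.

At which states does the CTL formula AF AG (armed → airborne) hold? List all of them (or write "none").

none

States satisfying AG (armed → airborne): ∅.
States satisfying AF AG (armed → airborne): ∅.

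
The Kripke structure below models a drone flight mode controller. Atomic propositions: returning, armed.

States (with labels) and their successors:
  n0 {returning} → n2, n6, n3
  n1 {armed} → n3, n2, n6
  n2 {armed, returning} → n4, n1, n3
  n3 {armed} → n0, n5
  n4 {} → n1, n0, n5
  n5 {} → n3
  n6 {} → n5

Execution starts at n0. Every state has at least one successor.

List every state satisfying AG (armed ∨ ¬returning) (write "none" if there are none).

none

States satisfying armed ∨ ¬returning: {n1, n2, n3, n4, n5, n6}.
States satisfying AG (armed ∨ ¬returning): ∅.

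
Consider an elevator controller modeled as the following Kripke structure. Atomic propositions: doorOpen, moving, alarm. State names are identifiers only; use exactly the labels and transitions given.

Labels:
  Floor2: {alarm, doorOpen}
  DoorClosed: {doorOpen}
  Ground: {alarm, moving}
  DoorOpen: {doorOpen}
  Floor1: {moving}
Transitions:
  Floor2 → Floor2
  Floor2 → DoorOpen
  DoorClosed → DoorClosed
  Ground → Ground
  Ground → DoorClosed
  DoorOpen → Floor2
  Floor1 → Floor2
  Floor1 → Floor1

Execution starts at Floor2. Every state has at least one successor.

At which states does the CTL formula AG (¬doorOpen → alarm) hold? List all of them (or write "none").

States satisfying ¬doorOpen → alarm: {Floor2, DoorClosed, Ground, DoorOpen}.
States satisfying AG (¬doorOpen → alarm): {Floor2, DoorClosed, Ground, DoorOpen}.

{Floor2, DoorClosed, Ground, DoorOpen}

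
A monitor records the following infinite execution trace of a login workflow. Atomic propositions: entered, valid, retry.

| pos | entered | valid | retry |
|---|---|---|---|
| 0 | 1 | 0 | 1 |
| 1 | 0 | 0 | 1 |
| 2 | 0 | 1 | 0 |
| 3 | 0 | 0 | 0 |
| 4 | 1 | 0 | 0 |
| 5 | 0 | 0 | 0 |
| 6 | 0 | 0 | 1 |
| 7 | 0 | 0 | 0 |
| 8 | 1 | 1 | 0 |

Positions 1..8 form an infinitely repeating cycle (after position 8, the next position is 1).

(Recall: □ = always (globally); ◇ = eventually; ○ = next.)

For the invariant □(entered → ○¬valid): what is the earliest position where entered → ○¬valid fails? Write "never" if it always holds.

never

entered → ○¬valid holds at every position 0..8, and those are all the positions the trace ever visits, so the invariant □(entered → ○¬valid) is never violated.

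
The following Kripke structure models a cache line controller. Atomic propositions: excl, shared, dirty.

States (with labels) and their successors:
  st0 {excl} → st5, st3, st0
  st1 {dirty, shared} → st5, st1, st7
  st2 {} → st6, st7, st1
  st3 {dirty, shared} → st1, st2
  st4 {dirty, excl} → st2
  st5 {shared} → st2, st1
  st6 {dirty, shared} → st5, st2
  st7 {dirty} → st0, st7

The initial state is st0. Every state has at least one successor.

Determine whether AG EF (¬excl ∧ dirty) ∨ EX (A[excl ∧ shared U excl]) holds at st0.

States satisfying EF (¬excl ∧ dirty): {st0, st1, st2, st3, st4, st5, st6, st7}.
States satisfying AG EF (¬excl ∧ dirty): {st0, st1, st2, st3, st4, st5, st6, st7}.
States satisfying A[excl ∧ shared U excl]: {st0, st4}.
States satisfying EX (A[excl ∧ shared U excl]): {st0, st7}.
States satisfying AG EF (¬excl ∧ dirty) ∨ EX (A[excl ∧ shared U excl]): {st0, st1, st2, st3, st4, st5, st6, st7}.
st0 ∈ Sat(AG EF (¬excl ∧ dirty) ∨ EX (A[excl ∧ shared U excl])).

Yes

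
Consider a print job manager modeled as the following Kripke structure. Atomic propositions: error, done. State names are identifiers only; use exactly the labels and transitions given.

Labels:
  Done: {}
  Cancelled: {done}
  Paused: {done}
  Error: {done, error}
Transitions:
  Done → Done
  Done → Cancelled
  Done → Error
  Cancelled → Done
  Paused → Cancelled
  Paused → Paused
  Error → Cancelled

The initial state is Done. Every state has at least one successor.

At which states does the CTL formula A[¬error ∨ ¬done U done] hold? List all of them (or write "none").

States satisfying ¬error ∨ ¬done: {Done, Cancelled, Paused}.
States satisfying done: {Cancelled, Paused, Error}.
States satisfying A[¬error ∨ ¬done U done]: {Cancelled, Paused, Error}.

{Cancelled, Paused, Error}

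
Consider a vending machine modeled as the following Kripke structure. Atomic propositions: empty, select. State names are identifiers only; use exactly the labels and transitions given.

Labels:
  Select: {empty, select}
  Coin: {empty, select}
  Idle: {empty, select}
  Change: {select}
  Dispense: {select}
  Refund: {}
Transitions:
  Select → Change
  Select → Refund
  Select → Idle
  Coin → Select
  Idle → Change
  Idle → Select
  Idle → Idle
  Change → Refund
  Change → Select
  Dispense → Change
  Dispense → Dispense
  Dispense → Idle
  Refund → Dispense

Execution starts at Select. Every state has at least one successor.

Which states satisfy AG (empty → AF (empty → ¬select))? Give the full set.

none

States satisfying empty → AF (empty → ¬select): {Change, Dispense, Refund}.
States satisfying AG (empty → AF (empty → ¬select)): ∅.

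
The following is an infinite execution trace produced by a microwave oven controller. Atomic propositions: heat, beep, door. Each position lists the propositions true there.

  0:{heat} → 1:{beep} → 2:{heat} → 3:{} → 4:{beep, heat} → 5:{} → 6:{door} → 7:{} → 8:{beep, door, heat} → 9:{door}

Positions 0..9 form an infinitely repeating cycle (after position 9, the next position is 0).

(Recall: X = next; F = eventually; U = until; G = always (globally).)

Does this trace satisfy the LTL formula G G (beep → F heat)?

Satisfied

G (beep → F heat) holds at every position 0..9, and those are all positions ever visited, so G G (beep → F heat) holds.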